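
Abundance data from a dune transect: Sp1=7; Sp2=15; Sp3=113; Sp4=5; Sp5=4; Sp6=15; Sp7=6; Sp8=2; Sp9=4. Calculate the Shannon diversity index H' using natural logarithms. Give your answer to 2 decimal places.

Total N = 7+15+113+5+4+15+6+2+4 = 171, so the proportions are 0.0409, 0.0877, 0.6608, 0.0292, 0.0234, 0.0877, 0.0351, 0.0117, 0.0234 (working shown to 4 dp, full precision carried).
Each pᵢ ln pᵢ term: 0.0409×(-3.1958)=-0.1308, 0.0877×(-2.4336)=-0.2135, 0.6608×(-0.4143)=-0.2738, 0.0292×(-3.5322)=-0.1033, 0.0234×(-3.7554)=-0.0878, 0.0877×(-2.4336)=-0.2135, 0.0351×(-3.3499)=-0.1175, 0.0117×(-4.4485)=-0.0520, 0.0234×(-3.7554)=-0.0878.
Sum = -1.2801, so H' = 1.28.

1.28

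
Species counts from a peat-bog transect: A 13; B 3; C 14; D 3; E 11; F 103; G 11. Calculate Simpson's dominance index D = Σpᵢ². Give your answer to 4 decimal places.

Total N = 13+3+14+3+11+103+11 = 158, so the proportions are 0.082278, 0.018987, 0.088608, 0.018987, 0.06962, 0.651899, 0.06962 (working shown to 6 dp, full precision carried).
D = 0.082278² + 0.018987² + 0.088608² + 0.018987² + 0.06962² + 0.651899² + 0.06962² = 0.006770 + 0.000361 + 0.007851 + 0.000361 + 0.004847 + 0.424972 + 0.004847 = 0.450008.
To 4 decimal places, D = 0.4500.

0.4500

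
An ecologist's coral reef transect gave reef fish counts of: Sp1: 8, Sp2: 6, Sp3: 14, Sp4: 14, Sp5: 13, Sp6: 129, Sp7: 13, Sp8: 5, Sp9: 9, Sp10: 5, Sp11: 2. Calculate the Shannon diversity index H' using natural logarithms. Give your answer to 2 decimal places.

1.57

Total N = 8+6+14+14+13+129+13+5+9+5+2 = 218, so the proportions are 0.0367, 0.0275, 0.0642, 0.0642, 0.0596, 0.5917, 0.0596, 0.0229, 0.0413, 0.0229, 0.0092 (working shown to 4 dp, full precision carried).
Each pᵢ ln pᵢ term: 0.0367×(-3.3051)=-0.1213, 0.0275×(-3.5927)=-0.0989, 0.0642×(-2.7454)=-0.1763, 0.0642×(-2.7454)=-0.1763, 0.0596×(-2.8195)=-0.1681, 0.5917×(-0.5247)=-0.3105, 0.0596×(-2.8195)=-0.1681, 0.0229×(-3.7751)=-0.0866, 0.0413×(-3.1873)=-0.1316, 0.0229×(-3.7751)=-0.0866, 0.0092×(-4.6913)=-0.0430.
Sum = -1.5673, so H' = 1.57.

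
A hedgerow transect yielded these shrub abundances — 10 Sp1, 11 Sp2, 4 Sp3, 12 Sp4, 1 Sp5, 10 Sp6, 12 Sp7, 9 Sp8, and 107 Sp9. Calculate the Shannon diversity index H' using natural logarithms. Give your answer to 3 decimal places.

1.435

Total N = 10+11+4+12+1+10+12+9+107 = 176, so the proportions are 0.05682, 0.0625, 0.02273, 0.06818, 0.00568, 0.05682, 0.06818, 0.05114, 0.60795 (working shown to 5 dp, full precision carried).
Each pᵢ ln pᵢ term: 0.05682×(-2.86790)=-0.16295, 0.0625×(-2.77259)=-0.17329, 0.02273×(-3.78419)=-0.08600, 0.06818×(-2.68558)=-0.18311, 0.00568×(-5.17048)=-0.02938, 0.05682×(-2.86790)=-0.16295, 0.06818×(-2.68558)=-0.18311, 0.05114×(-2.97326)=-0.15204, 0.60795×(-0.49766)=-0.30255.
Sum = -1.43537, so H' = 1.435.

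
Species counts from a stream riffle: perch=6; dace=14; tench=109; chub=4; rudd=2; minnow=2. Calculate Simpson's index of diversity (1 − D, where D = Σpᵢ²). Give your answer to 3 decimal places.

0.353

Total N = 6+14+109+4+2+2 = 137, so the proportions are 0.0438, 0.10219, 0.79562, 0.0292, 0.0146, 0.0146 (working shown to 5 dp, full precision carried).
D = 0.0438² + 0.10219² + 0.79562² + 0.0292² + 0.0146² + 0.0146² = 0.00192 + 0.01044 + 0.63301 + 0.00085 + 0.00021 + 0.00021 = 0.64665.
So 1 − D = 0.35335, i.e. 0.353 to 3 decimal places.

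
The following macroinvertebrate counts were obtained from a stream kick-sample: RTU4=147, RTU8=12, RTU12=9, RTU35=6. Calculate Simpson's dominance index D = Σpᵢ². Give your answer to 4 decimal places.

Total N = 147+12+9+6 = 174, so the proportions are 0.844828, 0.068966, 0.051724, 0.034483 (working shown to 6 dp, full precision carried).
D = 0.844828² + 0.068966² + 0.051724² + 0.034483² = 0.713734 + 0.004756 + 0.002675 + 0.001189 = 0.722354.
To 4 decimal places, D = 0.7224.

0.7224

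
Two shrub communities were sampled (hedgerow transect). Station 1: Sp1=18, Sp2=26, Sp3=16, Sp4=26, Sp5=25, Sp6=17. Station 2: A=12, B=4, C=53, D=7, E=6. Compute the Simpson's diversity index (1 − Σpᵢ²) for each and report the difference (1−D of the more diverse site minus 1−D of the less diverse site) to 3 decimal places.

Station 1: N=128, proportions 0.140625, 0.203125, 0.125, 0.203125, 0.195312, 0.132812, giving 1−D = 0.826294 (working shown to 6 dp, full precision carried).
Station 2: N=82, proportions 0.146341, 0.04878, 0.646341, 0.085366, 0.073171, giving 1−D = 0.545806.
Difference = |0.826294 − 0.545806| = 0.280488, i.e. 0.280 to 3 decimal places.

0.280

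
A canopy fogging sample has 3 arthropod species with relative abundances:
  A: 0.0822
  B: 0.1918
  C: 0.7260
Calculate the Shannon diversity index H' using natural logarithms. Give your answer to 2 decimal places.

0.75

Each pᵢ ln pᵢ term (working shown to 4 dp, full precision carried): 0.0822×(-2.4986)=-0.2054, 0.1918×(-1.6513)=-0.3167, 0.726×(-0.3202)=-0.2325.
Sum = -0.7546, so H' = 0.75.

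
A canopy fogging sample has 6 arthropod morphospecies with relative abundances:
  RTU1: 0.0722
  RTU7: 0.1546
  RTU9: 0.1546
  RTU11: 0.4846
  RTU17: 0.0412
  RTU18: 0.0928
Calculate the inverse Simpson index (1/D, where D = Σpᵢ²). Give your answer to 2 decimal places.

3.35

D = 0.0722² + 0.1546² + 0.1546² + 0.4846² + 0.0412² + 0.0928² = 0.005213 + 0.023901 + 0.023901 + 0.234837 + 0.001697 + 0.008612 = 0.298162 (working shown to 6 dp, full precision carried).
So 1/D = 3.3539, i.e. 3.35 to 2 decimal places.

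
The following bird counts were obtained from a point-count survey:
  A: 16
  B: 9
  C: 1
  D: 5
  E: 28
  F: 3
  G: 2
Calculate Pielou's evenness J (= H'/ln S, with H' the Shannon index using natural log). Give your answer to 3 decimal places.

Total N = 16+9+1+5+28+3+2 = 64, so the proportions are 0.25, 0.14062, 0.01562, 0.07812, 0.4375, 0.04688, 0.03125 (working shown to 5 dp, full precision carried).
H' = −Σ pᵢ ln pᵢ = −((-0.34657) + (-0.27586) + (-0.06498) + (-0.19918) + (-0.36167) + (-0.14345) + (-0.10830)) = 1.50002.
With S = 7 species, ln S = 1.94591, so J = 1.50002/1.94591 = 0.77086, i.e. 0.771 to 3 decimal places.

0.771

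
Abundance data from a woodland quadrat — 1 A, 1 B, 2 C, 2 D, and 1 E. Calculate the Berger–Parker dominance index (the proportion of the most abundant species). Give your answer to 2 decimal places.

Total N = 1+1+2+2+1 = 7, so the proportions are 0.1429, 0.1429, 0.2857, 0.2857, 0.1429 (working shown to 4 dp, full precision carried).
The largest proportion is 0.2857, i.e. d = 0.29 to 2 decimal places.

0.29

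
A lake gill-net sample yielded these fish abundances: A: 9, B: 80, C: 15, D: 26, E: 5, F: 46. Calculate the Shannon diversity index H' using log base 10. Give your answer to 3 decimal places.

0.626

Total N = 9+80+15+26+5+46 = 181, so the proportions are 0.04972, 0.44199, 0.08287, 0.14365, 0.02762, 0.25414 (working shown to 5 dp, full precision carried).
Each pᵢ log₁₀ pᵢ term: 0.04972×(-1.30344)=-0.06481, 0.44199×(-0.35459)=-0.15672, 0.08287×(-1.08159)=-0.08963, 0.14365×(-0.84271)=-0.12105, 0.02762×(-1.55871)=-0.04306, 0.25414×(-0.59492)=-0.15120.
Sum = -0.62648, so H' = 0.626.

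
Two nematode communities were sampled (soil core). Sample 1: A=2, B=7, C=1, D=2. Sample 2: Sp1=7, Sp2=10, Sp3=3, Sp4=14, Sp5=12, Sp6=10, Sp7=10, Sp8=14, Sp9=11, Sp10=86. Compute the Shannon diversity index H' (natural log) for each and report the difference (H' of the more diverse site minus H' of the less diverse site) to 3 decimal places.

Sample 1: N=12, proportions 0.1666667, 0.5833333, 0.0833333, 0.1666667, giving H' = 1.1187433 (working shown to 7 dp, full precision carried).
Sample 2: N=177, proportions 0.039548, 0.0564972, 0.0169492, 0.079096, 0.0677966, 0.0564972, 0.0564972, 0.079096, 0.0621469, 0.4858757, giving H' = 1.7910765.
Difference = |1.1187433 − 1.7910765| = 0.6723332, i.e. 0.672 to 3 decimal places.

0.672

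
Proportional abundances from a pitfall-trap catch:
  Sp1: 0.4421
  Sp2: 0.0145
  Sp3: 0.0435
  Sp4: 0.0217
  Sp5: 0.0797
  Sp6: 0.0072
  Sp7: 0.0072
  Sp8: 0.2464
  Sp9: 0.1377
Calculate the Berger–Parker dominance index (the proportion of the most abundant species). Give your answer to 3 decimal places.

0.442

The largest proportion is 0.4421, i.e. d = 0.442 to 3 decimal places.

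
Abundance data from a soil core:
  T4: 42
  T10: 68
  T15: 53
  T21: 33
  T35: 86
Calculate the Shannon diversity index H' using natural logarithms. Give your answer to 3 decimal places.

1.554

Total N = 42+68+53+33+86 = 282, so the proportions are 0.14894, 0.24113, 0.18794, 0.11702, 0.30496 (working shown to 5 dp, full precision carried).
Each pᵢ ln pᵢ term: 0.14894×(-1.90424)=-0.28361, 0.24113×(-1.42240)=-0.34299, 0.18794×(-1.67162)=-0.31417, 0.11702×(-2.14540)=-0.25106, 0.30496×(-1.18756)=-0.36216.
Sum = -1.55399, so H' = 1.554.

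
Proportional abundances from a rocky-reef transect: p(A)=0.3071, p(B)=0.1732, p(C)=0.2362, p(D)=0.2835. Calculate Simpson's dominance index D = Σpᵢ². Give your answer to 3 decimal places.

0.260

D = 0.3071² + 0.1732² + 0.2362² + 0.2835² = 0.09431 + 0.03000 + 0.05579 + 0.08037 = 0.26047 (working shown to 5 dp, full precision carried).
To 3 decimal places, D = 0.260.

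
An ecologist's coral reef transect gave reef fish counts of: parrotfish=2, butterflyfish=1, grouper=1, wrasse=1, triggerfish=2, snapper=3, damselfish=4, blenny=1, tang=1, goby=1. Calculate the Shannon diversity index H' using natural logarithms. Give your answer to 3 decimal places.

2.150

Total N = 2+1+1+1+2+3+4+1+1+1 = 17, so the proportions are 0.11765, 0.05882, 0.05882, 0.05882, 0.11765, 0.17647, 0.23529, 0.05882, 0.05882, 0.05882 (working shown to 5 dp, full precision carried).
Each pᵢ ln pᵢ term: 0.11765×(-2.14007)=-0.25177, 0.05882×(-2.83321)=-0.16666, 0.05882×(-2.83321)=-0.16666, 0.05882×(-2.83321)=-0.16666, 0.11765×(-2.14007)=-0.25177, 0.17647×(-1.73460)=-0.30611, 0.23529×(-1.44692)=-0.34045, 0.05882×(-2.83321)=-0.16666, 0.05882×(-2.83321)=-0.16666, 0.05882×(-2.83321)=-0.16666.
Sum = -2.15006, so H' = 2.150.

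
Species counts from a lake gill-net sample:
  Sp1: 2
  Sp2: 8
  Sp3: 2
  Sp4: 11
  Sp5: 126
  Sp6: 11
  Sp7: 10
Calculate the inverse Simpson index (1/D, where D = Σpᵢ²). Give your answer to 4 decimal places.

Total N = 2+8+2+11+126+11+10 = 170, so the proportions are 0.0117647, 0.0470588, 0.0117647, 0.0647059, 0.7411765, 0.0647059, 0.0588235 (working shown to 7 dp, full precision carried).
D = 0.0117647² + 0.0470588² + 0.0117647² + 0.0647059² + 0.7411765² + 0.0647059² + 0.0588235² = 0.0001384 + 0.0022145 + 0.0001384 + 0.0041869 + 0.5493426 + 0.0041869 + 0.0034602 = 0.5636678.
So 1/D = 1.774095, i.e. 1.7741 to 4 decimal places.

1.7741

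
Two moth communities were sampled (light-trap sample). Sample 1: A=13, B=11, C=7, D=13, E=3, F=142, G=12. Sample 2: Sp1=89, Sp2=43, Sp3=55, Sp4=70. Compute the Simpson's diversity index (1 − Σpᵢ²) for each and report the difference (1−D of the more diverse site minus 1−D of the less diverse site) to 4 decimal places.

0.2476

Sample 1: N=201, proportions 0.06467662, 0.05472637, 0.03482587, 0.06467662, 0.01492537, 0.70646766, 0.05970149, giving 1−D = 0.48454246 (working shown to 8 dp, full precision carried).
Sample 2: N=257, proportions 0.3463035, 0.16731518, 0.21400778, 0.27237354, giving 1−D = 0.73209284.
Difference = |0.48454246 − 0.73209284| = 0.24755038, i.e. 0.2476 to 4 decimal places.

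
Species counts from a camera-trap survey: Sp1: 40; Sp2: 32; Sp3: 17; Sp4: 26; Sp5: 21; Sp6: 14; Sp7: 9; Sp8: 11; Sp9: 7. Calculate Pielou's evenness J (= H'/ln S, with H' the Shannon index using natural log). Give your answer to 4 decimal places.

Total N = 40+32+17+26+21+14+9+11+7 = 177, so the proportions are 0.225989, 0.180791, 0.096045, 0.146893, 0.118644, 0.079096, 0.050847, 0.062147, 0.039548 (working shown to 6 dp, full precision carried).
H' = −Σ pᵢ ln pᵢ = −((-0.336106) + (-0.309227) + (-0.225028) + (-0.281748) + (-0.252905) + (-0.200674) + (-0.151471) + (-0.172660) + (-0.127750)) = 2.057569.
With S = 9 species, ln S = 2.197225, so J = 2.057569/2.197225 = 0.936440, i.e. 0.9364 to 4 decimal places.

0.9364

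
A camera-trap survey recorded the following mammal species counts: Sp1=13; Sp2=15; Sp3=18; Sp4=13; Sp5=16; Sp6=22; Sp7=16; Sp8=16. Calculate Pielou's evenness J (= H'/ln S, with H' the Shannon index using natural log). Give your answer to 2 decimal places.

Total N = 13+15+18+13+16+22+16+16 = 129, so the proportions are 0.1008, 0.1163, 0.1395, 0.1008, 0.124, 0.1705, 0.124, 0.124 (working shown to 4 dp, full precision carried).
H' = −Σ pᵢ ln pᵢ = −((-0.2313) + (-0.2502) + (-0.2748) + (-0.2313) + (-0.2589) + (-0.3017) + (-0.2589) + (-0.2589)) = 2.0658.
With S = 8 species, ln S = 2.0794, so J = 2.0658/2.0794 = 0.9935, i.e. 0.99 to 2 decimal places.

0.99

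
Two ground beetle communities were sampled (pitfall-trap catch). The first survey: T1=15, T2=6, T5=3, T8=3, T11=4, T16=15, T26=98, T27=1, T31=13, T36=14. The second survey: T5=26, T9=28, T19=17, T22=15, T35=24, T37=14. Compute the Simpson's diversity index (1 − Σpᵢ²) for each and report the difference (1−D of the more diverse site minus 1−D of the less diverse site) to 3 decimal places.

The first survey: N=172, proportions 0.08721, 0.03488, 0.01744, 0.01744, 0.02326, 0.08721, 0.56977, 0.00581, 0.07558, 0.0814, giving 1−D = 0.64542 (working shown to 5 dp, full precision carried).
The second survey: N=124, proportions 0.20968, 0.22581, 0.1371, 0.12097, 0.19355, 0.1129, giving 1−D = 0.82141.
Difference = |0.64542 − 0.82141| = 0.17599, i.e. 0.176 to 3 decimal places.

0.176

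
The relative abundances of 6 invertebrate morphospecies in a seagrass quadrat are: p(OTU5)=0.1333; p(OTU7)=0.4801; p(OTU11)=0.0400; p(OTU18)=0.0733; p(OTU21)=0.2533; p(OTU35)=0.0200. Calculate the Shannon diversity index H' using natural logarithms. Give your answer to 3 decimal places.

Each pᵢ ln pᵢ term (working shown to 5 dp, full precision carried): 0.1333×(-2.01515)=-0.26862, 0.4801×(-0.73376)=-0.35228, 0.04×(-3.21888)=-0.12876, 0.0733×(-2.61319)=-0.19155, 0.2533×(-1.37318)=-0.34783, 0.02×(-3.91202)=-0.07824.
Sum = -1.36727, so H' = 1.367.

1.367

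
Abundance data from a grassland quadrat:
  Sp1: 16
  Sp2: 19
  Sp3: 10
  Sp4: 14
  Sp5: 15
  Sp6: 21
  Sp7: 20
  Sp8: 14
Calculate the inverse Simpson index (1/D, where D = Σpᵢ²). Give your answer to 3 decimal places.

7.651

Total N = 16+19+10+14+15+21+20+14 = 129, so the proportions are 0.124031, 0.1472868, 0.0775194, 0.1085271, 0.1162791, 0.1627907, 0.1550388, 0.1085271 (working shown to 7 dp, full precision carried).
D = 0.124031² + 0.1472868² + 0.0775194² + 0.1085271² + 0.1162791² + 0.1627907² + 0.1550388² + 0.1085271² = 0.0153837 + 0.0216934 + 0.0060093 + 0.0117781 + 0.0135208 + 0.0265008 + 0.0240370 + 0.0117781 = 0.1307013.
So 1/D = 7.65103, i.e. 7.651 to 3 decimal places.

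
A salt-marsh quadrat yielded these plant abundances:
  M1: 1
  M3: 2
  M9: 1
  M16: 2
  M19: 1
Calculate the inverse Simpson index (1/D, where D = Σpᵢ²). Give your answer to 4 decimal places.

Total N = 1+2+1+2+1 = 7, so the proportions are 0.14285714, 0.28571429, 0.14285714, 0.28571429, 0.14285714 (working shown to 8 dp, full precision carried).
D = 0.14285714² + 0.28571429² + 0.14285714² + 0.28571429² + 0.14285714² = 0.02040816 + 0.08163265 + 0.02040816 + 0.08163265 + 0.02040816 = 0.22448980.
So 1/D = 4.454545, i.e. 4.4545 to 4 decimal places.

4.4545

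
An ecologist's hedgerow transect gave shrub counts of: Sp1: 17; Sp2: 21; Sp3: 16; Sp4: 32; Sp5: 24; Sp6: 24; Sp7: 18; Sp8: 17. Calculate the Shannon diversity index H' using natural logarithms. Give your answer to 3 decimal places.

2.052

Total N = 17+21+16+32+24+24+18+17 = 169, so the proportions are 0.10059, 0.12426, 0.09467, 0.18935, 0.14201, 0.14201, 0.10651, 0.10059 (working shown to 5 dp, full precision carried).
Each pᵢ ln pᵢ term: 0.10059×(-2.29669)=-0.23103, 0.12426×(-2.08538)=-0.25913, 0.09467×(-2.35731)=-0.22318, 0.18935×(-1.66416)=-0.31511, 0.14201×(-1.95184)=-0.27719, 0.14201×(-1.95184)=-0.27719, 0.10651×(-2.23953)=-0.23853, 0.10059×(-2.29669)=-0.23103.
Sum = -2.05237, so H' = 2.052.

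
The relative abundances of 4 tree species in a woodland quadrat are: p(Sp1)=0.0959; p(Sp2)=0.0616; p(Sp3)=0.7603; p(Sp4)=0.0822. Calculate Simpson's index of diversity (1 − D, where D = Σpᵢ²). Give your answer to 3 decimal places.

D = 0.0959² + 0.0616² + 0.7603² + 0.0822² = 0.00920 + 0.00379 + 0.57806 + 0.00676 = 0.59780 (working shown to 5 dp, full precision carried).
So 1 − D = 0.40220, i.e. 0.402 to 3 decimal places.

0.402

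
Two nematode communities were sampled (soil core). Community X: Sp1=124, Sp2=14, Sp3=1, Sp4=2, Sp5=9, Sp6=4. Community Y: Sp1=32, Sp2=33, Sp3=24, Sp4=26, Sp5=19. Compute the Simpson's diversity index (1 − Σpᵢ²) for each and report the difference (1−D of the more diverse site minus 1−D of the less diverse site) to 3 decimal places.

0.453

Community X: N=154, proportions 0.805195, 0.090909, 0.006494, 0.012987, 0.058442, 0.025974, giving 1−D = 0.339096 (working shown to 6 dp, full precision carried).
Community Y: N=134, proportions 0.238806, 0.246269, 0.179104, 0.19403, 0.141791, giving 1−D = 0.792493.
Difference = |0.339096 − 0.792493| = 0.453397, i.e. 0.453 to 3 decimal places.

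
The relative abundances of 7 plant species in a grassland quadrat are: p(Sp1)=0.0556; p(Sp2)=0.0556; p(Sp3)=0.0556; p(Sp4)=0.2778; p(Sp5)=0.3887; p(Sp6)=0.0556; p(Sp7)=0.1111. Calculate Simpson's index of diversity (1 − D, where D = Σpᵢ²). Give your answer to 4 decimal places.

0.7470

D = 0.0556² + 0.0556² + 0.0556² + 0.2778² + 0.3887² + 0.0556² + 0.1111² = 0.003091 + 0.003091 + 0.003091 + 0.077173 + 0.151088 + 0.003091 + 0.012343 = 0.252969 (working shown to 6 dp, full precision carried).
So 1 − D = 0.747031, i.e. 0.7470 to 4 decimal places.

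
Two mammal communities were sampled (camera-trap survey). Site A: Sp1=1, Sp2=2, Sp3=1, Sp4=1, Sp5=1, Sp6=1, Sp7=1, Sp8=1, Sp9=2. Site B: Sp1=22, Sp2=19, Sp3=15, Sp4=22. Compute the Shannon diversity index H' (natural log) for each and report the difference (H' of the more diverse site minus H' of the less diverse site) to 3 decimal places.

Site A: N=11, proportions 0.09091, 0.18182, 0.09091, 0.09091, 0.09091, 0.09091, 0.09091, 0.09091, 0.18182, giving H' = 2.14584 (working shown to 5 dp, full precision carried).
Site B: N=78, proportions 0.28205, 0.24359, 0.19231, 0.28205, giving H' = 1.37503.
Difference = |2.14584 − 1.37503| = 0.77081, i.e. 0.771 to 3 decimal places.

0.771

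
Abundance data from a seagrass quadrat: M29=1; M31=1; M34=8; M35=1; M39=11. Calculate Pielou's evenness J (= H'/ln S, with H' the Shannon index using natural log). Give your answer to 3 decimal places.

0.706

Total N = 1+1+8+1+11 = 22, so the proportions are 0.04545, 0.04545, 0.36364, 0.04545, 0.5 (working shown to 5 dp, full precision carried).
H' = −Σ pᵢ ln pᵢ = −((-0.14050) + (-0.14050) + (-0.36785) + (-0.14050) + (-0.34657)) = 1.13593.
With S = 5 species, ln S = 1.60944, so J = 1.13593/1.60944 = 0.70580, i.e. 0.706 to 3 decimal places.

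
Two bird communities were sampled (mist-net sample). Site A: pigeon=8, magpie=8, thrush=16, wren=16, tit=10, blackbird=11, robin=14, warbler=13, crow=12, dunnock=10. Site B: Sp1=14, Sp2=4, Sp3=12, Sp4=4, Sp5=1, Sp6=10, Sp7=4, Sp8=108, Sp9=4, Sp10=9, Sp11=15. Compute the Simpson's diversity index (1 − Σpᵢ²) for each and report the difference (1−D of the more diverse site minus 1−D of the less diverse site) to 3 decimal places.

Site A: N=118, proportions 0.0678, 0.0678, 0.13559, 0.13559, 0.08475, 0.09322, 0.11864, 0.11017, 0.10169, 0.08475, giving 1−D = 0.89443 (working shown to 5 dp, full precision carried).
Site B: N=185, proportions 0.07568, 0.02162, 0.06486, 0.02162, 0.00541, 0.05405, 0.02162, 0.58378, 0.02162, 0.04865, 0.08108, giving 1−D = 0.63550.
Difference = |0.89443 − 0.63550| = 0.25893, i.e. 0.259 to 3 decimal places.

0.259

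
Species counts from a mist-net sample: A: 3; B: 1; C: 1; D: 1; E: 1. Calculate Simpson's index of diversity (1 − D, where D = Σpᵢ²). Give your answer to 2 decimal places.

Total N = 3+1+1+1+1 = 7, so the proportions are 0.4286, 0.1429, 0.1429, 0.1429, 0.1429 (working shown to 4 dp, full precision carried).
D = 0.4286² + 0.1429² + 0.1429² + 0.1429² + 0.1429² = 0.1837 + 0.0204 + 0.0204 + 0.0204 + 0.0204 = 0.2653.
So 1 − D = 0.7347, i.e. 0.73 to 2 decimal places.

0.73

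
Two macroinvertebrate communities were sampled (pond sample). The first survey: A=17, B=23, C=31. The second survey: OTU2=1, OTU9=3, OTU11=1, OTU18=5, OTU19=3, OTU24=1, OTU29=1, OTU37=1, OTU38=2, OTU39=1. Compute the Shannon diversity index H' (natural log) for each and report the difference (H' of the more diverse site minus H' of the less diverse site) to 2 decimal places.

1.03

The first survey: N=71, proportions 0.2394, 0.3239, 0.4366, giving H' = 1.0692 (working shown to 4 dp, full precision carried).
The second survey: N=19, proportions 0.0526, 0.1579, 0.0526, 0.2632, 0.1579, 0.0526, 0.0526, 0.0526, 0.1053, 0.0526, giving H' = 2.1010.
Difference = |1.0692 − 2.1010| = 1.0318, i.e. 1.03 to 2 decimal places.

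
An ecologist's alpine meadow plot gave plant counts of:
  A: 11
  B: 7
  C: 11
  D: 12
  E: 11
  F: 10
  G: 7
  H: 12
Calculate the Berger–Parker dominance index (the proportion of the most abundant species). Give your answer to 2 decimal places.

0.15

Total N = 11+7+11+12+11+10+7+12 = 81, so the proportions are 0.1358, 0.0864, 0.1358, 0.1481, 0.1358, 0.1235, 0.0864, 0.1481 (working shown to 4 dp, full precision carried).
The largest proportion is 0.1481, i.e. d = 0.15 to 2 decimal places.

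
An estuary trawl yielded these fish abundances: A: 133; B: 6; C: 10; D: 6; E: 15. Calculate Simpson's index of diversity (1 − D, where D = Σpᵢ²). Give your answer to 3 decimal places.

0.374

Total N = 133+6+10+6+15 = 170, so the proportions are 0.78235, 0.03529, 0.05882, 0.03529, 0.08824 (working shown to 5 dp, full precision carried).
D = 0.78235² + 0.03529² + 0.05882² + 0.03529² + 0.08824² = 0.61208 + 0.00125 + 0.00346 + 0.00125 + 0.00779 = 0.62581.
So 1 − D = 0.37419, i.e. 0.374 to 3 decimal places.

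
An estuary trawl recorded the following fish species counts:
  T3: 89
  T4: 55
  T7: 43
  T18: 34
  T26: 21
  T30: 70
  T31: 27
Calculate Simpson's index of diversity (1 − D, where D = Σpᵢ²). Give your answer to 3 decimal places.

Total N = 89+55+43+34+21+70+27 = 339, so the proportions are 0.26254, 0.16224, 0.12684, 0.10029, 0.06195, 0.20649, 0.07965 (working shown to 5 dp, full precision carried).
D = 0.26254² + 0.16224² + 0.12684² + 0.10029² + 0.06195² + 0.20649² + 0.07965² = 0.06893 + 0.02632 + 0.01609 + 0.01006 + 0.00384 + 0.04264 + 0.00634 = 0.17422.
So 1 − D = 0.82578, i.e. 0.826 to 3 decimal places.

0.826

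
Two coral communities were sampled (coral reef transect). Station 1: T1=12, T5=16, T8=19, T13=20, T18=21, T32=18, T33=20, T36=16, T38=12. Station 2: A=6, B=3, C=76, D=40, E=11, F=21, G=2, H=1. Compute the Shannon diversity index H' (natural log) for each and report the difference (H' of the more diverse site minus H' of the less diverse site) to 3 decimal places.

0.744

Station 1: N=154, proportions 0.077922, 0.103896, 0.123377, 0.12987, 0.136364, 0.116883, 0.12987, 0.103896, 0.077922, giving H' = 2.179187 (working shown to 6 dp, full precision carried).
Station 2: N=160, proportions 0.0375, 0.01875, 0.475, 0.25, 0.06875, 0.13125, 0.0125, 0.00625, giving H' = 1.434952.
Difference = |2.179187 − 1.434952| = 0.744235, i.e. 0.744 to 3 decimal places.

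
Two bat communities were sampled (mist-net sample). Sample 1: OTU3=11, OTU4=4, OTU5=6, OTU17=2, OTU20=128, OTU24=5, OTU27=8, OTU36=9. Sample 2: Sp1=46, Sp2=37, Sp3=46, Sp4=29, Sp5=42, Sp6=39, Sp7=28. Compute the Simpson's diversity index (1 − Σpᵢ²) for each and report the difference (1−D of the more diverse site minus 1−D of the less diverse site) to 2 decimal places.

0.41

Sample 1: N=173, proportions 0.0636, 0.0231, 0.0347, 0.0116, 0.7399, 0.0289, 0.0462, 0.052, giving 1−D = 0.4410 (working shown to 4 dp, full precision carried).
Sample 2: N=267, proportions 0.1723, 0.1386, 0.1723, 0.1086, 0.1573, 0.1461, 0.1049, giving 1−D = 0.8526.
Difference = |0.4410 − 0.8526| = 0.4116, i.e. 0.41 to 2 decimal places.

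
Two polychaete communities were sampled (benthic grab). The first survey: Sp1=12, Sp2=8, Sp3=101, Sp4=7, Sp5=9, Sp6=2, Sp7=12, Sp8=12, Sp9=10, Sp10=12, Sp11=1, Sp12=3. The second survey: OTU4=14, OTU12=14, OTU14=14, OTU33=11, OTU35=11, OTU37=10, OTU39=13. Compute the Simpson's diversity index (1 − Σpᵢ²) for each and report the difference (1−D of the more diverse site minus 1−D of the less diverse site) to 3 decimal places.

0.165

The first survey: N=189, proportions 0.06349, 0.04233, 0.53439, 0.03704, 0.04762, 0.01058, 0.06349, 0.06349, 0.05291, 0.06349, 0.00529, 0.01587, giving 1−D = 0.68968 (working shown to 5 dp, full precision carried).
The second survey: N=87, proportions 0.16092, 0.16092, 0.16092, 0.12644, 0.12644, 0.11494, 0.14943, giving 1−D = 0.85480.
Difference = |0.68968 − 0.85480| = 0.16512, i.e. 0.165 to 3 decimal places.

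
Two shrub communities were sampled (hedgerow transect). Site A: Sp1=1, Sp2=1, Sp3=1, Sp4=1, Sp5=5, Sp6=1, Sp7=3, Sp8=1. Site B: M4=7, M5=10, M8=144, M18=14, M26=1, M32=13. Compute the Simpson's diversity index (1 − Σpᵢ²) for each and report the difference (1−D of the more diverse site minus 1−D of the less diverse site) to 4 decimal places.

0.3908

Site A: N=14, proportions 0.071428571, 0.071428571, 0.071428571, 0.071428571, 0.357142857, 0.071428571, 0.214285714, 0.071428571, giving 1−D = 0.795918367 (working shown to 9 dp, full precision carried).
Site B: N=189, proportions 0.037037037, 0.052910053, 0.761904762, 0.074074074, 0.005291005, 0.068783069, giving 1−D = 0.405083844.
Difference = |0.795918367 − 0.405083844| = 0.390834523, i.e. 0.3908 to 4 decimal places.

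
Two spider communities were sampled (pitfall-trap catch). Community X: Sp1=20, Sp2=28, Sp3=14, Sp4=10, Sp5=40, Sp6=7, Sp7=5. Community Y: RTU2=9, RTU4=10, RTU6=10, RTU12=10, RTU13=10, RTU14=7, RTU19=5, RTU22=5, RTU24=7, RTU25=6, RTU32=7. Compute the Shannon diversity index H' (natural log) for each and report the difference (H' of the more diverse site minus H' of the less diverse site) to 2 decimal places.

0.63

Community X: N=124, proportions 0.1613, 0.2258, 0.1129, 0.0806, 0.3226, 0.0565, 0.0403, giving H' = 1.7363 (working shown to 4 dp, full precision carried).
Community Y: N=86, proportions 0.1047, 0.1163, 0.1163, 0.1163, 0.1163, 0.0814, 0.0581, 0.0581, 0.0814, 0.0698, 0.0814, giving H' = 2.3661.
Difference = |1.7363 − 2.3661| = 0.6298, i.e. 0.63 to 2 decimal places.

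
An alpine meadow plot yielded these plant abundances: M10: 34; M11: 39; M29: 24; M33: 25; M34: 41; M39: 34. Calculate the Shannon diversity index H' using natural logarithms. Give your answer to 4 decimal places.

1.7722

Total N = 34+39+24+25+41+34 = 197, so the proportions are 0.172589, 0.19797, 0.121827, 0.126904, 0.208122, 0.172589 (working shown to 6 dp, full precision carried).
Each pᵢ ln pᵢ term: 0.172589×(-1.756843)=-0.303212, 0.19797×(-1.619642)=-0.320640, 0.121827×(-2.105150)=-0.256465, 0.126904×(-2.064328)=-0.261971, 0.208122×(-1.569632)=-0.326675, 0.172589×(-1.756843)=-0.303212.
Sum = -1.772173, so H' = 1.7722.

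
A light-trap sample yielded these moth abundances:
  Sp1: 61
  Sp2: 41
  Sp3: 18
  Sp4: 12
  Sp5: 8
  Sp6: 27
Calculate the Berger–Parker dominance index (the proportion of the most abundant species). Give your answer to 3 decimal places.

Total N = 61+41+18+12+8+27 = 167, so the proportions are 0.36527, 0.24551, 0.10778, 0.07186, 0.0479, 0.16168 (working shown to 5 dp, full precision carried).
The largest proportion is 0.36527, i.e. d = 0.365 to 3 decimal places.

0.365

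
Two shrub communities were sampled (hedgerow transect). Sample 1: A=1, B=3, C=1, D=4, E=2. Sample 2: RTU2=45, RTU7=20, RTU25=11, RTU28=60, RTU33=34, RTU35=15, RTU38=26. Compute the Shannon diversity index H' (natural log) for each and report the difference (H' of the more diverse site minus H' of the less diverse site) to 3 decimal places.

Sample 1: N=11, proportions 0.09091, 0.27273, 0.09091, 0.36364, 0.18182, giving H' = 1.46814 (working shown to 5 dp, full precision carried).
Sample 2: N=211, proportions 0.21327, 0.09479, 0.05213, 0.28436, 0.16114, 0.07109, 0.12322, giving H' = 1.80456.
Difference = |1.46814 − 1.80456| = 0.33642, i.e. 0.336 to 3 decimal places.

0.336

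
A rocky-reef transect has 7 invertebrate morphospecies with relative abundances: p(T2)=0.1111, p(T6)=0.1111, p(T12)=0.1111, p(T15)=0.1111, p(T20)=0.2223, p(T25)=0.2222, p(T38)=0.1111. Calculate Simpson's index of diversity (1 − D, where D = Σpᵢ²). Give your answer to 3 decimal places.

0.839

D = 0.1111² + 0.1111² + 0.1111² + 0.1111² + 0.2223² + 0.2222² + 0.1111² = 0.012343 + 0.012343 + 0.012343 + 0.012343 + 0.049417 + 0.049373 + 0.012343 = 0.160506 (working shown to 6 dp, full precision carried).
So 1 − D = 0.839494, i.e. 0.839 to 3 decimal places.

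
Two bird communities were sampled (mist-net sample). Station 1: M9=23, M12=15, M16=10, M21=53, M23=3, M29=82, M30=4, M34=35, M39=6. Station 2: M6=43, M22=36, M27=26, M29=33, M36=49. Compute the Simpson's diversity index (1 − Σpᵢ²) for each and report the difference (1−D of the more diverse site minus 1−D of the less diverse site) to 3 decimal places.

0.010

Station 1: N=231, proportions 0.099567, 0.064935, 0.04329, 0.229437, 0.012987, 0.354978, 0.017316, 0.151515, 0.025974, giving 1−D = 0.781245 (working shown to 6 dp, full precision carried).
Station 2: N=187, proportions 0.229947, 0.192513, 0.139037, 0.176471, 0.262032, giving 1−D = 0.790929.
Difference = |0.781245 − 0.790929| = 0.009684, i.e. 0.010 to 3 decimal places.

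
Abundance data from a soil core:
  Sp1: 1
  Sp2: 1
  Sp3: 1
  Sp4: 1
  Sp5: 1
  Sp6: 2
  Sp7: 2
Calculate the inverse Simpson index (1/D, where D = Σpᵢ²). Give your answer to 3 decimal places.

Total N = 1+1+1+1+1+2+2 = 9, so the proportions are 0.1111111, 0.1111111, 0.1111111, 0.1111111, 0.1111111, 0.2222222, 0.2222222 (working shown to 7 dp, full precision carried).
D = 0.1111111² + 0.1111111² + 0.1111111² + 0.1111111² + 0.1111111² + 0.2222222² + 0.2222222² = 0.0123457 + 0.0123457 + 0.0123457 + 0.0123457 + 0.0123457 + 0.0493827 + 0.0493827 = 0.1604938.
So 1/D = 6.23077, i.e. 6.231 to 3 decimal places.

6.231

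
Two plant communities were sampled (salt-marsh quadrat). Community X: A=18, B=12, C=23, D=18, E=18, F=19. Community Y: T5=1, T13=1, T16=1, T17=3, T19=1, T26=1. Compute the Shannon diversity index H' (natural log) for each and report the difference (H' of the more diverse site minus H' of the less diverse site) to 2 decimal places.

Community X: N=108, proportions 0.1667, 0.1111, 0.213, 0.1667, 0.1667, 0.1759, giving H' = 1.7751 (working shown to 4 dp, full precision carried).
Community Y: N=8, proportions 0.125, 0.125, 0.125, 0.375, 0.125, 0.125, giving H' = 1.6675.
Difference = |1.7751 − 1.6675| = 0.1076, i.e. 0.11 to 2 decimal places.

0.11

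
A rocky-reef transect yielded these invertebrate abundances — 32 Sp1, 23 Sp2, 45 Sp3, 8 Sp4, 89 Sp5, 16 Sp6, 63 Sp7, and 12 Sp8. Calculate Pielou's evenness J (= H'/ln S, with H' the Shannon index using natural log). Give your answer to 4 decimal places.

0.8771

Total N = 32+23+45+8+89+16+63+12 = 288, so the proportions are 0.111111, 0.079861, 0.15625, 0.027778, 0.309028, 0.055556, 0.21875, 0.041667 (working shown to 6 dp, full precision carried).
H' = −Σ pᵢ ln pᵢ = −((-0.244136) + (-0.201846) + (-0.290047) + (-0.099542) + (-0.362899) + (-0.160576) + (-0.332462) + (-0.132419)) = 1.823927.
With S = 8 species, ln S = 2.079442, so J = 1.823927/2.079442 = 0.877123, i.e. 0.8771 to 4 decimal places.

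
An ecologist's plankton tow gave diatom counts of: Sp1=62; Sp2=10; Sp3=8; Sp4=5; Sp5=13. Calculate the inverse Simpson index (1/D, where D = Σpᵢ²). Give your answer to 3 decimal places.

2.286

Total N = 62+10+8+5+13 = 98, so the proportions are 0.632653, 0.102041, 0.081633, 0.05102, 0.132653 (working shown to 6 dp, full precision carried).
D = 0.632653² + 0.102041² + 0.081633² + 0.05102² + 0.132653² = 0.400250 + 0.010412 + 0.006664 + 0.002603 + 0.017597 = 0.437526.
So 1/D = 2.28558, i.e. 2.286 to 3 decimal places.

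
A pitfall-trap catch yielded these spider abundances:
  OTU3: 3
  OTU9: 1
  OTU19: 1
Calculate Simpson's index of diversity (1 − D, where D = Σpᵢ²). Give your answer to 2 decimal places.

Total N = 3+1+1 = 5, so the proportions are 0.6, 0.2, 0.2 (working shown to 4 dp, full precision carried).
D = 0.6² + 0.2² + 0.2² = 0.3600 + 0.0400 + 0.0400 = 0.4400.
So 1 − D = 0.5600, i.e. 0.56 to 2 decimal places.

0.56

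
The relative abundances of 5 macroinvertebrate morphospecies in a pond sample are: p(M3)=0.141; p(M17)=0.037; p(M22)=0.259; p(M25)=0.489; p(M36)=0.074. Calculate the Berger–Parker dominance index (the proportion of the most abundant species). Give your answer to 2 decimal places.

The largest proportion is 0.489, i.e. d = 0.49 to 2 decimal places.

0.49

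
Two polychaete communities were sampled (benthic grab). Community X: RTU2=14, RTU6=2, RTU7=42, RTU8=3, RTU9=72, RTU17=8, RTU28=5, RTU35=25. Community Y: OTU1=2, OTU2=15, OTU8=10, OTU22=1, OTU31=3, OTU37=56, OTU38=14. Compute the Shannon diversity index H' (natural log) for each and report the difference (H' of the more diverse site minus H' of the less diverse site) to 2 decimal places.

Community X: N=171, proportions 0.08187, 0.0117, 0.24561, 0.01754, 0.42105, 0.04678, 0.02924, 0.1462, giving H' = 1.56455 (working shown to 5 dp, full precision carried).
Community Y: N=101, proportions 0.0198, 0.14851, 0.09901, 0.0099, 0.0297, 0.55446, 0.13861, giving H' = 1.34091.
Difference = |1.56455 − 1.34091| = 0.22364, i.e. 0.22 to 2 decimal places.

0.22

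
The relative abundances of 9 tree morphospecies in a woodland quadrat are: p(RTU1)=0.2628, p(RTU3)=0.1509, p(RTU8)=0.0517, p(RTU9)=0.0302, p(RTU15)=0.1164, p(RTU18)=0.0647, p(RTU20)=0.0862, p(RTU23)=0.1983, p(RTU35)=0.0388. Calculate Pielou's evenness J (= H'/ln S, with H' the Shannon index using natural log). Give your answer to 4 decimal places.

H' = −Σ pᵢ ln pᵢ = −((-0.351196) + (-0.285373) + (-0.153151) + (-0.105697) + (-0.250344) + (-0.177148) + (-0.211284) + (-0.320844) + (-0.126074)) = 1.981111 (working shown to 6 dp, full precision carried).
With S = 9 species, ln S = 2.197225, so J = 1.981111/2.197225 = 0.901643, i.e. 0.9016 to 4 decimal places.

0.9016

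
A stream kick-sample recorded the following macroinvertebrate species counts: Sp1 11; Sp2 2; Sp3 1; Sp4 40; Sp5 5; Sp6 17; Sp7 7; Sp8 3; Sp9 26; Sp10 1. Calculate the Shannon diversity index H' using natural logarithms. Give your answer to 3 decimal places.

1.779

Total N = 11+2+1+40+5+17+7+3+26+1 = 113, so the proportions are 0.09735, 0.0177, 0.00885, 0.35398, 0.04425, 0.15044, 0.06195, 0.02655, 0.23009, 0.00885 (working shown to 5 dp, full precision carried).
Each pᵢ ln pᵢ term: 0.09735×(-2.32949)=-0.22676, 0.0177×(-4.03424)=-0.07140, 0.00885×(-4.72739)=-0.04184, 0.35398×(-1.03851)=-0.36761, 0.04425×(-3.11795)=-0.13796, 0.15044×(-1.89417)=-0.28496, 0.06195×(-2.78148)=-0.17230, 0.02655×(-3.62878)=-0.09634, 0.23009×(-1.46929)=-0.33807, 0.00885×(-4.72739)=-0.04184.
Sum = -1.77909, so H' = 1.779.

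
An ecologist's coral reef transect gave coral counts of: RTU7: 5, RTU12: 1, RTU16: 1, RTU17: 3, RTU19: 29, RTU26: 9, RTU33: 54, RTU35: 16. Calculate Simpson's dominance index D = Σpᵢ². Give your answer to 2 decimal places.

0.30

Total N = 5+1+1+3+29+9+54+16 = 118, so the proportions are 0.0424, 0.0085, 0.0085, 0.0254, 0.2458, 0.0763, 0.4576, 0.1356 (working shown to 4 dp, full precision carried).
D = 0.0424² + 0.0085² + 0.0085² + 0.0254² + 0.2458² + 0.0763² + 0.4576² + 0.1356² = 0.0018 + 0.0001 + 0.0001 + 0.0006 + 0.0604 + 0.0058 + 0.2094 + 0.0184 = 0.2966.
To 2 decimal places, D = 0.30.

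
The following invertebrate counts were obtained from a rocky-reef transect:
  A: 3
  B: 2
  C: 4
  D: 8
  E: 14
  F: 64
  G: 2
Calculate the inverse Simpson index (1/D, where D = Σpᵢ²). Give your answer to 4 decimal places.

Total N = 3+2+4+8+14+64+2 = 97, so the proportions are 0.0309278, 0.0206186, 0.0412371, 0.0824742, 0.1443299, 0.6597938, 0.0206186 (working shown to 7 dp, full precision carried).
D = 0.0309278² + 0.0206186² + 0.0412371² + 0.0824742² + 0.1443299² + 0.6597938² + 0.0206186² = 0.0009565 + 0.0004251 + 0.0017005 + 0.0068020 + 0.0208311 + 0.4353279 + 0.0004251 = 0.4664683.
So 1/D = 2.143769, i.e. 2.1438 to 4 decimal places.

2.1438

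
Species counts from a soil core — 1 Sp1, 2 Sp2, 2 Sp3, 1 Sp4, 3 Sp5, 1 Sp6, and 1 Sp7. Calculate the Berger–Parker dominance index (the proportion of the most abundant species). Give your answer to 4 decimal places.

0.2727

Total N = 1+2+2+1+3+1+1 = 11, so the proportions are 0.090909, 0.181818, 0.181818, 0.090909, 0.272727, 0.090909, 0.090909 (working shown to 6 dp, full precision carried).
The largest proportion is 0.272727, i.e. d = 0.2727 to 4 decimal places.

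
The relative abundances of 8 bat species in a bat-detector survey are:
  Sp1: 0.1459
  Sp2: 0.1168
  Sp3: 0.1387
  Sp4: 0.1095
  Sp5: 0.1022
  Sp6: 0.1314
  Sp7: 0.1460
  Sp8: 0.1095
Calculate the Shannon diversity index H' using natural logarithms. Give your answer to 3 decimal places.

2.071

Each pᵢ ln pᵢ term (working shown to 5 dp, full precision carried): 0.1459×(-1.92483)=-0.28083, 0.1168×(-2.14729)=-0.25080, 0.1387×(-1.97544)=-0.27399, 0.1095×(-2.21183)=-0.24220, 0.1022×(-2.28082)=-0.23310, 0.1314×(-2.02951)=-0.26668, 0.146×(-1.92415)=-0.28093, 0.1095×(-2.21183)=-0.24220.
Sum = -2.07073, so H' = 2.071.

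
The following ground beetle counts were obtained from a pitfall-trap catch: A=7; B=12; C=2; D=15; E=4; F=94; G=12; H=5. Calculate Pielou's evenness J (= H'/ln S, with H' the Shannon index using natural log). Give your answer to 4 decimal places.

0.6423

Total N = 7+12+2+15+4+94+12+5 = 151, so the proportions are 0.046358, 0.07947, 0.013245, 0.099338, 0.02649, 0.622517, 0.07947, 0.033113 (working shown to 6 dp, full precision carried).
H' = −Σ pᵢ ln pᵢ = −((-0.142381) + (-0.201248) + (-0.057273) + (-0.229394) + (-0.096185) + (-0.295064) + (-0.201248) + (-0.112842)) = 1.335636.
With S = 8 species, ln S = 2.079442, so J = 1.335636/2.079442 = 0.642305, i.e. 0.6423 to 4 decimal places.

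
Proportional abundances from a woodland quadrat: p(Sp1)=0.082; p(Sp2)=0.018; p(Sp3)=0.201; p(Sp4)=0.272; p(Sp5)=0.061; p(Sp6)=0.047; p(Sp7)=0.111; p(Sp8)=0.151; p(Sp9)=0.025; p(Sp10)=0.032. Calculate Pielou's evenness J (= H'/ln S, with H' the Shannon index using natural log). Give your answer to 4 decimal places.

0.8687

H' = −Σ pᵢ ln pᵢ = −((-0.205085) + (-0.072313) + (-0.322495) + (-0.354131) + (-0.170610) + (-0.143708) + (-0.244003) + (-0.285462) + (-0.092222) + (-0.110145)) = 2.000172 (working shown to 6 dp, full precision carried).
With S = 10 species, ln S = 2.302585, so J = 2.000172/2.302585 = 0.868664, i.e. 0.8687 to 4 decimal places.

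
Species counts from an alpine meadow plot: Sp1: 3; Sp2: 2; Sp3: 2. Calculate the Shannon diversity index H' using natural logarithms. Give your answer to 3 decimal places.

1.079

Total N = 3+2+2 = 7, so the proportions are 0.42857, 0.28571, 0.28571 (working shown to 5 dp, full precision carried).
Each pᵢ ln pᵢ term: 0.42857×(-0.84730)=-0.36313, 0.28571×(-1.25276)=-0.35793, 0.28571×(-1.25276)=-0.35793.
Sum = -1.07899, so H' = 1.079.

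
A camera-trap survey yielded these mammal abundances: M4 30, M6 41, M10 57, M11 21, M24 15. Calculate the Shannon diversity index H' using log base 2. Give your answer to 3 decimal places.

2.174

Total N = 30+41+57+21+15 = 164, so the proportions are 0.18293, 0.25, 0.34756, 0.12805, 0.09146 (working shown to 5 dp, full precision carried).
Each pᵢ log₂ pᵢ term: 0.18293×(-2.45066)=-0.44829, 0.25×(-2.00000)=-0.50000, 0.34756×(-1.52466)=-0.52991, 0.12805×(-2.96523)=-0.37969, 0.09146×(-3.45066)=-0.31561.
Sum = -2.17351, so H' = 2.174.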